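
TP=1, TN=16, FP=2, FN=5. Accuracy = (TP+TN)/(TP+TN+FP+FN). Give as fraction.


Accuracy = (TP + TN) / (TP + TN + FP + FN)
TP + TN = 1 + 16 = 17
Total = 1 + 16 + 2 + 5 = 24
Accuracy = 17 / 24 = 17/24

17/24


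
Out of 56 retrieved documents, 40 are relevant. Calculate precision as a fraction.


Precision = relevant_retrieved / total_retrieved
= 40 / 56
= 40 / (40 + 16)
= 5/7

5/7


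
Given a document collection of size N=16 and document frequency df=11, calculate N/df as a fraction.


IDF ratio = N / df
= 16 / 11
= 16/11

16/11


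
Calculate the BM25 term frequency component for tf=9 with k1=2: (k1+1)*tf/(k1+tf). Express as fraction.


BM25 TF component = (k1+1)*tf / (k1+tf)
k1 = 2, tf = 9
Numerator = (2+1)*9 = 27
Denominator = 2 + 9 = 11
= 27/11 = 27/11

27/11


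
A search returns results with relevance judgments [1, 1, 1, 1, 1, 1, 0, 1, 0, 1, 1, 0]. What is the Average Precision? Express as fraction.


Computing P@k for each relevant position:
Position 1: relevant, P@1 = 1/1 = 1
Position 2: relevant, P@2 = 2/2 = 1
Position 3: relevant, P@3 = 3/3 = 1
Position 4: relevant, P@4 = 4/4 = 1
Position 5: relevant, P@5 = 5/5 = 1
Position 6: relevant, P@6 = 6/6 = 1
Position 7: not relevant
Position 8: relevant, P@8 = 7/8 = 7/8
Position 9: not relevant
Position 10: relevant, P@10 = 8/10 = 4/5
Position 11: relevant, P@11 = 9/11 = 9/11
Position 12: not relevant
Sum of P@k = 1 + 1 + 1 + 1 + 1 + 1 + 7/8 + 4/5 + 9/11 = 3737/440
AP = 3737/440 / 9 = 3737/3960

3737/3960


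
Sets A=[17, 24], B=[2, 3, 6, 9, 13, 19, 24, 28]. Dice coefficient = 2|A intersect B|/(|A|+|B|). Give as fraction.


A intersect B = [24]
|A intersect B| = 1
|A| = 2, |B| = 8
Dice = 2*1 / (2+8)
= 2 / 10 = 1/5

1/5


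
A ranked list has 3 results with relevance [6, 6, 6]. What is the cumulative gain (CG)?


Cumulative Gain = sum of relevance scores
Position 1: rel=6, running sum=6
Position 2: rel=6, running sum=12
Position 3: rel=6, running sum=18
CG = 18

18


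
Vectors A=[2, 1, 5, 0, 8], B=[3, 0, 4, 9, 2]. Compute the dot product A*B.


Dot product = sum of element-wise products
A[0]*B[0] = 2*3 = 6
A[1]*B[1] = 1*0 = 0
A[2]*B[2] = 5*4 = 20
A[3]*B[3] = 0*9 = 0
A[4]*B[4] = 8*2 = 16
Sum = 6 + 0 + 20 + 0 + 16 = 42

42


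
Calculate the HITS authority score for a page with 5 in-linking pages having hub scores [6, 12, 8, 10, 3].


Authority = sum of hub scores of in-linkers
In-link 1: hub score = 6
In-link 2: hub score = 12
In-link 3: hub score = 8
In-link 4: hub score = 10
In-link 5: hub score = 3
Authority = 6 + 12 + 8 + 10 + 3 = 39

39


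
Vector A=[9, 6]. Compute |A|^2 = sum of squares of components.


|A|^2 = sum of squared components
A[0]^2 = 9^2 = 81
A[1]^2 = 6^2 = 36
Sum = 81 + 36 = 117

117


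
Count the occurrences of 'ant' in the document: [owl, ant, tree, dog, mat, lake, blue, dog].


Document has 8 words
Scanning for 'ant':
Found at positions: [1]
Count = 1

1


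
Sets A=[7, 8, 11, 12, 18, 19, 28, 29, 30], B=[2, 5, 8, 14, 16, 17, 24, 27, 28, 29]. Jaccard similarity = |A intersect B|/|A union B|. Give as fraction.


A intersect B = [8, 28, 29]
|A intersect B| = 3
A union B = [2, 5, 7, 8, 11, 12, 14, 16, 17, 18, 19, 24, 27, 28, 29, 30]
|A union B| = 16
Jaccard = 3/16 = 3/16

3/16


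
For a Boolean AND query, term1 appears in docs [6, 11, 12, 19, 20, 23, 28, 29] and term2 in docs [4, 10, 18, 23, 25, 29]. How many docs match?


Boolean AND: find intersection of posting lists
term1 docs: [6, 11, 12, 19, 20, 23, 28, 29]
term2 docs: [4, 10, 18, 23, 25, 29]
Intersection: [23, 29]
|intersection| = 2

2


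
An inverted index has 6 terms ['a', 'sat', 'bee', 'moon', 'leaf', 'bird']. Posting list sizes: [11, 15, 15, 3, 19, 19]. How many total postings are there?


Summing posting list sizes:
'a': 11 postings
'sat': 15 postings
'bee': 15 postings
'moon': 3 postings
'leaf': 19 postings
'bird': 19 postings
Total = 11 + 15 + 15 + 3 + 19 + 19 = 82

82


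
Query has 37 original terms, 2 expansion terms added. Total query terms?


Original terms: 37
Expansion terms: 2
Total = 37 + 2 = 39

39


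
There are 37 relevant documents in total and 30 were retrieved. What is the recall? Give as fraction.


Recall = retrieved_relevant / total_relevant
= 30 / 37
= 30 / (30 + 7)
= 30/37

30/37


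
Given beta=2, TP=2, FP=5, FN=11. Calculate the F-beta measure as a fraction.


P = TP/(TP+FP) = 2/7 = 2/7
R = TP/(TP+FN) = 2/13 = 2/13
beta^2 = 2^2 = 4
(1 + beta^2) = 5
Numerator = (1+beta^2)*P*R = 20/91
Denominator = beta^2*P + R = 8/7 + 2/13 = 118/91
F_beta = 10/59

10/59


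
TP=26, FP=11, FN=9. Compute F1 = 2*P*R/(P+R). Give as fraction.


F1 = 2 * P * R / (P + R)
P = TP/(TP+FP) = 26/37 = 26/37
R = TP/(TP+FN) = 26/35 = 26/35
2 * P * R = 2 * 26/37 * 26/35 = 1352/1295
P + R = 26/37 + 26/35 = 1872/1295
F1 = 1352/1295 / 1872/1295 = 13/18

13/18


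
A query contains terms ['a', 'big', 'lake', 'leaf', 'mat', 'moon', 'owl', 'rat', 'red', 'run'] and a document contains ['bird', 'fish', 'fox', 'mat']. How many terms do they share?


Query terms: ['a', 'big', 'lake', 'leaf', 'mat', 'moon', 'owl', 'rat', 'red', 'run']
Document terms: ['bird', 'fish', 'fox', 'mat']
Common terms: ['mat']
Overlap count = 1

1


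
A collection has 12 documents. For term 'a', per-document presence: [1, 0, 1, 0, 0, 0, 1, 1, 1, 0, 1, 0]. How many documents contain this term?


Checking each document for 'a':
Doc 1: present
Doc 2: absent
Doc 3: present
Doc 4: absent
Doc 5: absent
Doc 6: absent
Doc 7: present
Doc 8: present
Doc 9: present
Doc 10: absent
Doc 11: present
Doc 12: absent
df = sum of presences = 1 + 0 + 1 + 0 + 0 + 0 + 1 + 1 + 1 + 0 + 1 + 0 = 6

6


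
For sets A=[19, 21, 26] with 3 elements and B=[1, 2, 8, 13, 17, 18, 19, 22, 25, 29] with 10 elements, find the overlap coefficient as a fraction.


A intersect B = [19]
|A intersect B| = 1
min(|A|, |B|) = min(3, 10) = 3
Overlap = 1 / 3 = 1/3

1/3


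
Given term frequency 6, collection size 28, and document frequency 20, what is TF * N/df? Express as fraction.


TF * (N/df)
= 6 * (28/20)
= 6 * 7/5
= 42/5

42/5


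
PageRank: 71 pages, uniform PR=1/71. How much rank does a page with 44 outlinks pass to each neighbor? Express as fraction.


Initial PR = 1/71 = 1/71
Outlinks = 44
Contribution per link = PR / outlinks
= 1/71 / 44
= 1/3124

1/3124


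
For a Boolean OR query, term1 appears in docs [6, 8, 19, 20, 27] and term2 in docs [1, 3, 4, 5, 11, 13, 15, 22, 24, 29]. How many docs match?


Boolean OR: find union of posting lists
term1 docs: [6, 8, 19, 20, 27]
term2 docs: [1, 3, 4, 5, 11, 13, 15, 22, 24, 29]
Union: [1, 3, 4, 5, 6, 8, 11, 13, 15, 19, 20, 22, 24, 27, 29]
|union| = 15

15


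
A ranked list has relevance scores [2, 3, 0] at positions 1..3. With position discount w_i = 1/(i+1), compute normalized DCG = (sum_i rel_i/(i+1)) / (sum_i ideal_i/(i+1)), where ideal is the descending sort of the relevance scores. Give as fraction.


Position discount weights w_i = 1/(i+1) for i=1..3:
Weights = [1/2, 1/3, 1/4]
Actual relevance: [2, 3, 0]
DCG = 2/2 + 3/3 + 0/4 = 2
Ideal relevance (sorted desc): [3, 2, 0]
Ideal DCG = 3/2 + 2/3 + 0/4 = 13/6
nDCG = DCG / ideal_DCG = 2 / 13/6 = 12/13

12/13


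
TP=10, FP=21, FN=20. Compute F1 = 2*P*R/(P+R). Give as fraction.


F1 = 2 * P * R / (P + R)
P = TP/(TP+FP) = 10/31 = 10/31
R = TP/(TP+FN) = 10/30 = 1/3
2 * P * R = 2 * 10/31 * 1/3 = 20/93
P + R = 10/31 + 1/3 = 61/93
F1 = 20/93 / 61/93 = 20/61

20/61


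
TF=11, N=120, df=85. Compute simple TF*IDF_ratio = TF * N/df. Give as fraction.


TF * (N/df)
= 11 * (120/85)
= 11 * 24/17
= 264/17

264/17


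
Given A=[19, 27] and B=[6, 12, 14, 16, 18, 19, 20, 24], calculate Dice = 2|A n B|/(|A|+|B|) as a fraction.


A intersect B = [19]
|A intersect B| = 1
|A| = 2, |B| = 8
Dice = 2*1 / (2+8)
= 2 / 10 = 1/5

1/5


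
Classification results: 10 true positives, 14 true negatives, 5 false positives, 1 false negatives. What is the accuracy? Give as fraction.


Accuracy = (TP + TN) / (TP + TN + FP + FN)
TP + TN = 10 + 14 = 24
Total = 10 + 14 + 5 + 1 = 30
Accuracy = 24 / 30 = 4/5

4/5


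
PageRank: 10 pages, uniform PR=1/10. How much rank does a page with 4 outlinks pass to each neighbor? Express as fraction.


Initial PR = 1/10 = 1/10
Outlinks = 4
Contribution per link = PR / outlinks
= 1/10 / 4
= 1/40

1/40


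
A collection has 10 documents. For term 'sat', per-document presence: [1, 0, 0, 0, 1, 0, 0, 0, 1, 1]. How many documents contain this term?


Checking each document for 'sat':
Doc 1: present
Doc 2: absent
Doc 3: absent
Doc 4: absent
Doc 5: present
Doc 6: absent
Doc 7: absent
Doc 8: absent
Doc 9: present
Doc 10: present
df = sum of presences = 1 + 0 + 0 + 0 + 1 + 0 + 0 + 0 + 1 + 1 = 4

4


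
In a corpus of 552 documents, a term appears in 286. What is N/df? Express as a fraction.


IDF ratio = N / df
= 552 / 286
= 276/143

276/143


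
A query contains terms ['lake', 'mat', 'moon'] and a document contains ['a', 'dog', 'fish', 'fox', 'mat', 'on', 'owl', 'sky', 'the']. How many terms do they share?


Query terms: ['lake', 'mat', 'moon']
Document terms: ['a', 'dog', 'fish', 'fox', 'mat', 'on', 'owl', 'sky', 'the']
Common terms: ['mat']
Overlap count = 1

1


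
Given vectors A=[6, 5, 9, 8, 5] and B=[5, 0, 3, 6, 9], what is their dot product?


Dot product = sum of element-wise products
A[0]*B[0] = 6*5 = 30
A[1]*B[1] = 5*0 = 0
A[2]*B[2] = 9*3 = 27
A[3]*B[3] = 8*6 = 48
A[4]*B[4] = 5*9 = 45
Sum = 30 + 0 + 27 + 48 + 45 = 150

150


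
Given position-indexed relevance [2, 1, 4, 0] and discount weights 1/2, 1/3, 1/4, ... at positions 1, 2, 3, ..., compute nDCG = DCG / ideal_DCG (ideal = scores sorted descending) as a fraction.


Position discount weights w_i = 1/(i+1) for i=1..4:
Weights = [1/2, 1/3, 1/4, 1/5]
Actual relevance: [2, 1, 4, 0]
DCG = 2/2 + 1/3 + 4/4 + 0/5 = 7/3
Ideal relevance (sorted desc): [4, 2, 1, 0]
Ideal DCG = 4/2 + 2/3 + 1/4 + 0/5 = 35/12
nDCG = DCG / ideal_DCG = 7/3 / 35/12 = 4/5

4/5


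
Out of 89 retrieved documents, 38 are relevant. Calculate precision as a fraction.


Precision = relevant_retrieved / total_retrieved
= 38 / 89
= 38 / (38 + 51)
= 38/89

38/89


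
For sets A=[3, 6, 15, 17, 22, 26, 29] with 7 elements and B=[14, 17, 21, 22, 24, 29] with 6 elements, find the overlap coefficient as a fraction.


A intersect B = [17, 22, 29]
|A intersect B| = 3
min(|A|, |B|) = min(7, 6) = 6
Overlap = 3 / 6 = 1/2

1/2


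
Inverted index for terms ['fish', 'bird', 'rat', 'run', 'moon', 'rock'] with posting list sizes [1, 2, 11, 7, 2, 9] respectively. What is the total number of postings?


Summing posting list sizes:
'fish': 1 postings
'bird': 2 postings
'rat': 11 postings
'run': 7 postings
'moon': 2 postings
'rock': 9 postings
Total = 1 + 2 + 11 + 7 + 2 + 9 = 32

32


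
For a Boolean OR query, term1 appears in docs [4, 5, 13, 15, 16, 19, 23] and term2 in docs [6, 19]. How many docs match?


Boolean OR: find union of posting lists
term1 docs: [4, 5, 13, 15, 16, 19, 23]
term2 docs: [6, 19]
Union: [4, 5, 6, 13, 15, 16, 19, 23]
|union| = 8

8


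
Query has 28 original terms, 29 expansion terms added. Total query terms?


Original terms: 28
Expansion terms: 29
Total = 28 + 29 = 57

57


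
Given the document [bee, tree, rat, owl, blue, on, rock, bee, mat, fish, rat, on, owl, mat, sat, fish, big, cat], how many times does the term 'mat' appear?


Document has 18 words
Scanning for 'mat':
Found at positions: [8, 13]
Count = 2

2


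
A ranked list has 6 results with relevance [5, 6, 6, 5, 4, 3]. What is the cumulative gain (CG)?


Cumulative Gain = sum of relevance scores
Position 1: rel=5, running sum=5
Position 2: rel=6, running sum=11
Position 3: rel=6, running sum=17
Position 4: rel=5, running sum=22
Position 5: rel=4, running sum=26
Position 6: rel=3, running sum=29
CG = 29

29


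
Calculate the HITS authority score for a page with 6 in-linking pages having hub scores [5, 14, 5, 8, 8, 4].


Authority = sum of hub scores of in-linkers
In-link 1: hub score = 5
In-link 2: hub score = 14
In-link 3: hub score = 5
In-link 4: hub score = 8
In-link 5: hub score = 8
In-link 6: hub score = 4
Authority = 5 + 14 + 5 + 8 + 8 + 4 = 44

44


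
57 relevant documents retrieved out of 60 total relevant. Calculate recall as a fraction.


Recall = retrieved_relevant / total_relevant
= 57 / 60
= 57 / (57 + 3)
= 19/20

19/20


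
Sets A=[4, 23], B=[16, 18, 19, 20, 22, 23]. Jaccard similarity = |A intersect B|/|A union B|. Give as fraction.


A intersect B = [23]
|A intersect B| = 1
A union B = [4, 16, 18, 19, 20, 22, 23]
|A union B| = 7
Jaccard = 1/7 = 1/7

1/7


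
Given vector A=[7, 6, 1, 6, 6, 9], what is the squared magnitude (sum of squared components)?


|A|^2 = sum of squared components
A[0]^2 = 7^2 = 49
A[1]^2 = 6^2 = 36
A[2]^2 = 1^2 = 1
A[3]^2 = 6^2 = 36
A[4]^2 = 6^2 = 36
A[5]^2 = 9^2 = 81
Sum = 49 + 36 + 1 + 36 + 36 + 81 = 239

239


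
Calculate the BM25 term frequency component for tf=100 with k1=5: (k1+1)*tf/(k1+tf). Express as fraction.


BM25 TF component = (k1+1)*tf / (k1+tf)
k1 = 5, tf = 100
Numerator = (5+1)*100 = 600
Denominator = 5 + 100 = 105
= 600/105 = 40/7

40/7


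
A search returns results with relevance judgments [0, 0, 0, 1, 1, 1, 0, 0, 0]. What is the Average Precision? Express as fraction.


Computing P@k for each relevant position:
Position 1: not relevant
Position 2: not relevant
Position 3: not relevant
Position 4: relevant, P@4 = 1/4 = 1/4
Position 5: relevant, P@5 = 2/5 = 2/5
Position 6: relevant, P@6 = 3/6 = 1/2
Position 7: not relevant
Position 8: not relevant
Position 9: not relevant
Sum of P@k = 1/4 + 2/5 + 1/2 = 23/20
AP = 23/20 / 3 = 23/60

23/60


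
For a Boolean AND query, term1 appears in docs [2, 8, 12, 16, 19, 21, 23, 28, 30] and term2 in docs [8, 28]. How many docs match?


Boolean AND: find intersection of posting lists
term1 docs: [2, 8, 12, 16, 19, 21, 23, 28, 30]
term2 docs: [8, 28]
Intersection: [8, 28]
|intersection| = 2

2


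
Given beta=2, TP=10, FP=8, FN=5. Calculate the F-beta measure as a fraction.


P = TP/(TP+FP) = 10/18 = 5/9
R = TP/(TP+FN) = 10/15 = 2/3
beta^2 = 2^2 = 4
(1 + beta^2) = 5
Numerator = (1+beta^2)*P*R = 50/27
Denominator = beta^2*P + R = 20/9 + 2/3 = 26/9
F_beta = 25/39

25/39


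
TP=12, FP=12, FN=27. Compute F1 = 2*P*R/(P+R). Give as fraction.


F1 = 2 * P * R / (P + R)
P = TP/(TP+FP) = 12/24 = 1/2
R = TP/(TP+FN) = 12/39 = 4/13
2 * P * R = 2 * 1/2 * 4/13 = 4/13
P + R = 1/2 + 4/13 = 21/26
F1 = 4/13 / 21/26 = 8/21

8/21


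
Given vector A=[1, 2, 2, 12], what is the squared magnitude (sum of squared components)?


|A|^2 = sum of squared components
A[0]^2 = 1^2 = 1
A[1]^2 = 2^2 = 4
A[2]^2 = 2^2 = 4
A[3]^2 = 12^2 = 144
Sum = 1 + 4 + 4 + 144 = 153

153


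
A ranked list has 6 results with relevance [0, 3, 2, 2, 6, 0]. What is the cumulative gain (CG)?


Cumulative Gain = sum of relevance scores
Position 1: rel=0, running sum=0
Position 2: rel=3, running sum=3
Position 3: rel=2, running sum=5
Position 4: rel=2, running sum=7
Position 5: rel=6, running sum=13
Position 6: rel=0, running sum=13
CG = 13

13


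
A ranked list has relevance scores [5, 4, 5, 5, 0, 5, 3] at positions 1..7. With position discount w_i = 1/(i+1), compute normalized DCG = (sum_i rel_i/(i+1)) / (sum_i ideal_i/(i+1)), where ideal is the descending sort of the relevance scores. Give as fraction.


Position discount weights w_i = 1/(i+1) for i=1..7:
Weights = [1/2, 1/3, 1/4, 1/5, 1/6, 1/7, 1/8]
Actual relevance: [5, 4, 5, 5, 0, 5, 3]
DCG = 5/2 + 4/3 + 5/4 + 5/5 + 0/6 + 5/7 + 3/8 = 1205/168
Ideal relevance (sorted desc): [5, 5, 5, 5, 4, 3, 0]
Ideal DCG = 5/2 + 5/3 + 5/4 + 5/5 + 4/6 + 3/7 + 0/8 = 631/84
nDCG = DCG / ideal_DCG = 1205/168 / 631/84 = 1205/1262

1205/1262


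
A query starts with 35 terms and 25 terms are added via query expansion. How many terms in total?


Original terms: 35
Expansion terms: 25
Total = 35 + 25 = 60

60


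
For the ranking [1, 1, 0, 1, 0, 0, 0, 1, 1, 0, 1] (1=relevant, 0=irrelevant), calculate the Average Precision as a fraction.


Computing P@k for each relevant position:
Position 1: relevant, P@1 = 1/1 = 1
Position 2: relevant, P@2 = 2/2 = 1
Position 3: not relevant
Position 4: relevant, P@4 = 3/4 = 3/4
Position 5: not relevant
Position 6: not relevant
Position 7: not relevant
Position 8: relevant, P@8 = 4/8 = 1/2
Position 9: relevant, P@9 = 5/9 = 5/9
Position 10: not relevant
Position 11: relevant, P@11 = 6/11 = 6/11
Sum of P@k = 1 + 1 + 3/4 + 1/2 + 5/9 + 6/11 = 1723/396
AP = 1723/396 / 6 = 1723/2376

1723/2376


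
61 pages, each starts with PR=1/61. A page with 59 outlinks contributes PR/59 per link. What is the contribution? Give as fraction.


Initial PR = 1/61 = 1/61
Outlinks = 59
Contribution per link = PR / outlinks
= 1/61 / 59
= 1/3599

1/3599


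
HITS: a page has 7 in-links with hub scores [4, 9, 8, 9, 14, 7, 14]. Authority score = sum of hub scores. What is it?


Authority = sum of hub scores of in-linkers
In-link 1: hub score = 4
In-link 2: hub score = 9
In-link 3: hub score = 8
In-link 4: hub score = 9
In-link 5: hub score = 14
In-link 6: hub score = 7
In-link 7: hub score = 14
Authority = 4 + 9 + 8 + 9 + 14 + 7 + 14 = 65

65


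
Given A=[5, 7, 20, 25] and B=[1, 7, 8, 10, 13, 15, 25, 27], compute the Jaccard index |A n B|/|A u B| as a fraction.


A intersect B = [7, 25]
|A intersect B| = 2
A union B = [1, 5, 7, 8, 10, 13, 15, 20, 25, 27]
|A union B| = 10
Jaccard = 2/10 = 1/5

1/5


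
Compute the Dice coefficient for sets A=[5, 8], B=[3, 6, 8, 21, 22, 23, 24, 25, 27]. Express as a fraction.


A intersect B = [8]
|A intersect B| = 1
|A| = 2, |B| = 9
Dice = 2*1 / (2+9)
= 2 / 11 = 2/11

2/11


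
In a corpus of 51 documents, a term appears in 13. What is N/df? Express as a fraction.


IDF ratio = N / df
= 51 / 13
= 51/13

51/13


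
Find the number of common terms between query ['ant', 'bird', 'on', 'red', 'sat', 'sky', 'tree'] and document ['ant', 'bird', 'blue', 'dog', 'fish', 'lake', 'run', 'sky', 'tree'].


Query terms: ['ant', 'bird', 'on', 'red', 'sat', 'sky', 'tree']
Document terms: ['ant', 'bird', 'blue', 'dog', 'fish', 'lake', 'run', 'sky', 'tree']
Common terms: ['ant', 'bird', 'sky', 'tree']
Overlap count = 4

4


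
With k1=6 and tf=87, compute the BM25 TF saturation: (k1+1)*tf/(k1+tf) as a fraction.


BM25 TF component = (k1+1)*tf / (k1+tf)
k1 = 6, tf = 87
Numerator = (6+1)*87 = 609
Denominator = 6 + 87 = 93
= 609/93 = 203/31

203/31


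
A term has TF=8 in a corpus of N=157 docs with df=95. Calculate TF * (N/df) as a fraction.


TF * (N/df)
= 8 * (157/95)
= 8 * 157/95
= 1256/95

1256/95


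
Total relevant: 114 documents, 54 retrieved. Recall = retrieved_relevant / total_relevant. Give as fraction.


Recall = retrieved_relevant / total_relevant
= 54 / 114
= 54 / (54 + 60)
= 9/19

9/19


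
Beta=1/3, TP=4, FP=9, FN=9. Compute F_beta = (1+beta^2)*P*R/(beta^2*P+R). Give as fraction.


P = TP/(TP+FP) = 4/13 = 4/13
R = TP/(TP+FN) = 4/13 = 4/13
beta^2 = 1/3^2 = 1/9
(1 + beta^2) = 10/9
Numerator = (1+beta^2)*P*R = 160/1521
Denominator = beta^2*P + R = 4/117 + 4/13 = 40/117
F_beta = 4/13

4/13


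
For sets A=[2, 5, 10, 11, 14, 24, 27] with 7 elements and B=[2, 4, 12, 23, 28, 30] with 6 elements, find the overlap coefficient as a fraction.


A intersect B = [2]
|A intersect B| = 1
min(|A|, |B|) = min(7, 6) = 6
Overlap = 1 / 6 = 1/6

1/6


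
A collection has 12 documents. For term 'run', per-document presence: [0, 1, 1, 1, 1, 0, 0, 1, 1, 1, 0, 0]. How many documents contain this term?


Checking each document for 'run':
Doc 1: absent
Doc 2: present
Doc 3: present
Doc 4: present
Doc 5: present
Doc 6: absent
Doc 7: absent
Doc 8: present
Doc 9: present
Doc 10: present
Doc 11: absent
Doc 12: absent
df = sum of presences = 0 + 1 + 1 + 1 + 1 + 0 + 0 + 1 + 1 + 1 + 0 + 0 = 7

7


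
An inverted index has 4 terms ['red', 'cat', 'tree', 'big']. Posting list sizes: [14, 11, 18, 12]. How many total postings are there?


Summing posting list sizes:
'red': 14 postings
'cat': 11 postings
'tree': 18 postings
'big': 12 postings
Total = 14 + 11 + 18 + 12 = 55

55


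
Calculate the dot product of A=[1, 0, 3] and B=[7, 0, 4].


Dot product = sum of element-wise products
A[0]*B[0] = 1*7 = 7
A[1]*B[1] = 0*0 = 0
A[2]*B[2] = 3*4 = 12
Sum = 7 + 0 + 12 = 19

19


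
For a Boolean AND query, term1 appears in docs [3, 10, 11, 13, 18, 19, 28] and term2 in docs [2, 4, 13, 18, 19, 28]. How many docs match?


Boolean AND: find intersection of posting lists
term1 docs: [3, 10, 11, 13, 18, 19, 28]
term2 docs: [2, 4, 13, 18, 19, 28]
Intersection: [13, 18, 19, 28]
|intersection| = 4

4


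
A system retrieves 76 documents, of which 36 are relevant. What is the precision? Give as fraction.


Precision = relevant_retrieved / total_retrieved
= 36 / 76
= 36 / (36 + 40)
= 9/19

9/19


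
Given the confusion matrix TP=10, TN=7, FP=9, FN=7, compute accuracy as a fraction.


Accuracy = (TP + TN) / (TP + TN + FP + FN)
TP + TN = 10 + 7 = 17
Total = 10 + 7 + 9 + 7 = 33
Accuracy = 17 / 33 = 17/33

17/33


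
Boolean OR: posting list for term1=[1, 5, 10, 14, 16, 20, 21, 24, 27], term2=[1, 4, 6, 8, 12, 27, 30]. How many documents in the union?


Boolean OR: find union of posting lists
term1 docs: [1, 5, 10, 14, 16, 20, 21, 24, 27]
term2 docs: [1, 4, 6, 8, 12, 27, 30]
Union: [1, 4, 5, 6, 8, 10, 12, 14, 16, 20, 21, 24, 27, 30]
|union| = 14

14


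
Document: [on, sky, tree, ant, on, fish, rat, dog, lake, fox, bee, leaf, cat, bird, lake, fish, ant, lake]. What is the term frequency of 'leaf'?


Document has 18 words
Scanning for 'leaf':
Found at positions: [11]
Count = 1

1


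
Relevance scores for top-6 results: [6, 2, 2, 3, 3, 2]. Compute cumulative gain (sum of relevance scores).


Cumulative Gain = sum of relevance scores
Position 1: rel=6, running sum=6
Position 2: rel=2, running sum=8
Position 3: rel=2, running sum=10
Position 4: rel=3, running sum=13
Position 5: rel=3, running sum=16
Position 6: rel=2, running sum=18
CG = 18

18


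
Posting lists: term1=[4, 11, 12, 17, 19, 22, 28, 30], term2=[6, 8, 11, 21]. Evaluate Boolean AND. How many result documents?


Boolean AND: find intersection of posting lists
term1 docs: [4, 11, 12, 17, 19, 22, 28, 30]
term2 docs: [6, 8, 11, 21]
Intersection: [11]
|intersection| = 1

1


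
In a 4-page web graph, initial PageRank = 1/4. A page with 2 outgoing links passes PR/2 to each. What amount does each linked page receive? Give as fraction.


Initial PR = 1/4 = 1/4
Outlinks = 2
Contribution per link = PR / outlinks
= 1/4 / 2
= 1/8

1/8


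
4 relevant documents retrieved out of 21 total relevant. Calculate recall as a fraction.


Recall = retrieved_relevant / total_relevant
= 4 / 21
= 4 / (4 + 17)
= 4/21

4/21


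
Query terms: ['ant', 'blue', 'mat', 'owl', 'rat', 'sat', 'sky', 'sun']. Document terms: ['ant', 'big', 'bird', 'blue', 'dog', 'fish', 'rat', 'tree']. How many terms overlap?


Query terms: ['ant', 'blue', 'mat', 'owl', 'rat', 'sat', 'sky', 'sun']
Document terms: ['ant', 'big', 'bird', 'blue', 'dog', 'fish', 'rat', 'tree']
Common terms: ['ant', 'blue', 'rat']
Overlap count = 3

3


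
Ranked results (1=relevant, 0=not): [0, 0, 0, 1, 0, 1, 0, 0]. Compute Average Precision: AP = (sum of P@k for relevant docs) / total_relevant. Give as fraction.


Computing P@k for each relevant position:
Position 1: not relevant
Position 2: not relevant
Position 3: not relevant
Position 4: relevant, P@4 = 1/4 = 1/4
Position 5: not relevant
Position 6: relevant, P@6 = 2/6 = 1/3
Position 7: not relevant
Position 8: not relevant
Sum of P@k = 1/4 + 1/3 = 7/12
AP = 7/12 / 2 = 7/24

7/24


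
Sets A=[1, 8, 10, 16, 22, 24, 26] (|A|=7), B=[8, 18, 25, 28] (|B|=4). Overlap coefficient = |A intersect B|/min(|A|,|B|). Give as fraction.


A intersect B = [8]
|A intersect B| = 1
min(|A|, |B|) = min(7, 4) = 4
Overlap = 1 / 4 = 1/4

1/4


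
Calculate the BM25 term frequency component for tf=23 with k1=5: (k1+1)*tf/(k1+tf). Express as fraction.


BM25 TF component = (k1+1)*tf / (k1+tf)
k1 = 5, tf = 23
Numerator = (5+1)*23 = 138
Denominator = 5 + 23 = 28
= 138/28 = 69/14

69/14


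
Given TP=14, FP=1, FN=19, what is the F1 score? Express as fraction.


F1 = 2 * P * R / (P + R)
P = TP/(TP+FP) = 14/15 = 14/15
R = TP/(TP+FN) = 14/33 = 14/33
2 * P * R = 2 * 14/15 * 14/33 = 392/495
P + R = 14/15 + 14/33 = 224/165
F1 = 392/495 / 224/165 = 7/12

7/12


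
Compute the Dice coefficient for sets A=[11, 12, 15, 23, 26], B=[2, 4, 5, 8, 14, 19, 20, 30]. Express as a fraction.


A intersect B = []
|A intersect B| = 0
|A| = 5, |B| = 8
Dice = 2*0 / (5+8)
= 0 / 13 = 0

0


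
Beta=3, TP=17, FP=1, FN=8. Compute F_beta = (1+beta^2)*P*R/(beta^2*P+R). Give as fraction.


P = TP/(TP+FP) = 17/18 = 17/18
R = TP/(TP+FN) = 17/25 = 17/25
beta^2 = 3^2 = 9
(1 + beta^2) = 10
Numerator = (1+beta^2)*P*R = 289/45
Denominator = beta^2*P + R = 17/2 + 17/25 = 459/50
F_beta = 170/243

170/243


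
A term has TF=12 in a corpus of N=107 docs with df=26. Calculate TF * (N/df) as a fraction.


TF * (N/df)
= 12 * (107/26)
= 12 * 107/26
= 642/13

642/13


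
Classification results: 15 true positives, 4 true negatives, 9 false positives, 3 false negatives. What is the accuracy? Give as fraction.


Accuracy = (TP + TN) / (TP + TN + FP + FN)
TP + TN = 15 + 4 = 19
Total = 15 + 4 + 9 + 3 = 31
Accuracy = 19 / 31 = 19/31

19/31


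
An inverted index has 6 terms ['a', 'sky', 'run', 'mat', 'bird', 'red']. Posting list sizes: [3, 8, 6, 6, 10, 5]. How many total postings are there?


Summing posting list sizes:
'a': 3 postings
'sky': 8 postings
'run': 6 postings
'mat': 6 postings
'bird': 10 postings
'red': 5 postings
Total = 3 + 8 + 6 + 6 + 10 + 5 = 38

38


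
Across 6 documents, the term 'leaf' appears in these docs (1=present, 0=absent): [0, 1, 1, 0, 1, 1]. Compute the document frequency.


Checking each document for 'leaf':
Doc 1: absent
Doc 2: present
Doc 3: present
Doc 4: absent
Doc 5: present
Doc 6: present
df = sum of presences = 0 + 1 + 1 + 0 + 1 + 1 = 4

4


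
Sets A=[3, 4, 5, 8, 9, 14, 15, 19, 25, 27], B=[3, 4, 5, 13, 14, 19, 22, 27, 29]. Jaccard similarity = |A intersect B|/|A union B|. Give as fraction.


A intersect B = [3, 4, 5, 14, 19, 27]
|A intersect B| = 6
A union B = [3, 4, 5, 8, 9, 13, 14, 15, 19, 22, 25, 27, 29]
|A union B| = 13
Jaccard = 6/13 = 6/13

6/13


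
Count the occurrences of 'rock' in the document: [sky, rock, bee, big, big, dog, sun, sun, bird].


Document has 9 words
Scanning for 'rock':
Found at positions: [1]
Count = 1

1


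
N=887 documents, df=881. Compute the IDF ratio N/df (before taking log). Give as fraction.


IDF ratio = N / df
= 887 / 881
= 887/881

887/881


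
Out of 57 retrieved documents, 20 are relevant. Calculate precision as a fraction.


Precision = relevant_retrieved / total_retrieved
= 20 / 57
= 20 / (20 + 37)
= 20/57

20/57


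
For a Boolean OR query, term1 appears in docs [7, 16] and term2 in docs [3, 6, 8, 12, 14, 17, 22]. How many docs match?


Boolean OR: find union of posting lists
term1 docs: [7, 16]
term2 docs: [3, 6, 8, 12, 14, 17, 22]
Union: [3, 6, 7, 8, 12, 14, 16, 17, 22]
|union| = 9

9


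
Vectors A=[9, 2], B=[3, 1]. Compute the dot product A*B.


Dot product = sum of element-wise products
A[0]*B[0] = 9*3 = 27
A[1]*B[1] = 2*1 = 2
Sum = 27 + 2 = 29

29


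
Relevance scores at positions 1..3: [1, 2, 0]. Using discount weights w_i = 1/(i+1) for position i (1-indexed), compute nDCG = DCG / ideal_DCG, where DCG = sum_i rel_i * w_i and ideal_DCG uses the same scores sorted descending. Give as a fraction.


Position discount weights w_i = 1/(i+1) for i=1..3:
Weights = [1/2, 1/3, 1/4]
Actual relevance: [1, 2, 0]
DCG = 1/2 + 2/3 + 0/4 = 7/6
Ideal relevance (sorted desc): [2, 1, 0]
Ideal DCG = 2/2 + 1/3 + 0/4 = 4/3
nDCG = DCG / ideal_DCG = 7/6 / 4/3 = 7/8

7/8


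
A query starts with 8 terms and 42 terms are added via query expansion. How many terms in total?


Original terms: 8
Expansion terms: 42
Total = 8 + 42 = 50

50


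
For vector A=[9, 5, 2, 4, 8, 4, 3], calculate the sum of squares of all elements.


|A|^2 = sum of squared components
A[0]^2 = 9^2 = 81
A[1]^2 = 5^2 = 25
A[2]^2 = 2^2 = 4
A[3]^2 = 4^2 = 16
A[4]^2 = 8^2 = 64
A[5]^2 = 4^2 = 16
A[6]^2 = 3^2 = 9
Sum = 81 + 25 + 4 + 16 + 64 + 16 + 9 = 215

215


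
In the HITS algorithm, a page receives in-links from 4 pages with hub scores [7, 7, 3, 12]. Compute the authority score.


Authority = sum of hub scores of in-linkers
In-link 1: hub score = 7
In-link 2: hub score = 7
In-link 3: hub score = 3
In-link 4: hub score = 12
Authority = 7 + 7 + 3 + 12 = 29

29


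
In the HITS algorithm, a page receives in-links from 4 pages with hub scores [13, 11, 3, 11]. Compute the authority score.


Authority = sum of hub scores of in-linkers
In-link 1: hub score = 13
In-link 2: hub score = 11
In-link 3: hub score = 3
In-link 4: hub score = 11
Authority = 13 + 11 + 3 + 11 = 38

38


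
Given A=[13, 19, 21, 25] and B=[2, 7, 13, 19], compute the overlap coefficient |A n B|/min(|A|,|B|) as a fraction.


A intersect B = [13, 19]
|A intersect B| = 2
min(|A|, |B|) = min(4, 4) = 4
Overlap = 2 / 4 = 1/2

1/2


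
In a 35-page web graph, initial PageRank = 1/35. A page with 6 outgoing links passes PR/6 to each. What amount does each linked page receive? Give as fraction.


Initial PR = 1/35 = 1/35
Outlinks = 6
Contribution per link = PR / outlinks
= 1/35 / 6
= 1/210

1/210


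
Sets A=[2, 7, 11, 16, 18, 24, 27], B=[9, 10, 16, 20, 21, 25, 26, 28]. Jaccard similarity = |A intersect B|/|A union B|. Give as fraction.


A intersect B = [16]
|A intersect B| = 1
A union B = [2, 7, 9, 10, 11, 16, 18, 20, 21, 24, 25, 26, 27, 28]
|A union B| = 14
Jaccard = 1/14 = 1/14

1/14


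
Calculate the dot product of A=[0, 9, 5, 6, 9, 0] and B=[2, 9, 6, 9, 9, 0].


Dot product = sum of element-wise products
A[0]*B[0] = 0*2 = 0
A[1]*B[1] = 9*9 = 81
A[2]*B[2] = 5*6 = 30
A[3]*B[3] = 6*9 = 54
A[4]*B[4] = 9*9 = 81
A[5]*B[5] = 0*0 = 0
Sum = 0 + 81 + 30 + 54 + 81 + 0 = 246

246


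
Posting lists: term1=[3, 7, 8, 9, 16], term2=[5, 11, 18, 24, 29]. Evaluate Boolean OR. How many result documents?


Boolean OR: find union of posting lists
term1 docs: [3, 7, 8, 9, 16]
term2 docs: [5, 11, 18, 24, 29]
Union: [3, 5, 7, 8, 9, 11, 16, 18, 24, 29]
|union| = 10

10


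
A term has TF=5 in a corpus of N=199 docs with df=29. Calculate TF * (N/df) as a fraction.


TF * (N/df)
= 5 * (199/29)
= 5 * 199/29
= 995/29

995/29


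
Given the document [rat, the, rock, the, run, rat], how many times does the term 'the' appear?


Document has 6 words
Scanning for 'the':
Found at positions: [1, 3]
Count = 2

2


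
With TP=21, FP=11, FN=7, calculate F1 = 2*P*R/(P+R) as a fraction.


F1 = 2 * P * R / (P + R)
P = TP/(TP+FP) = 21/32 = 21/32
R = TP/(TP+FN) = 21/28 = 3/4
2 * P * R = 2 * 21/32 * 3/4 = 63/64
P + R = 21/32 + 3/4 = 45/32
F1 = 63/64 / 45/32 = 7/10

7/10


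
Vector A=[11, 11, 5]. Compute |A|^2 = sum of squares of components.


|A|^2 = sum of squared components
A[0]^2 = 11^2 = 121
A[1]^2 = 11^2 = 121
A[2]^2 = 5^2 = 25
Sum = 121 + 121 + 25 = 267

267


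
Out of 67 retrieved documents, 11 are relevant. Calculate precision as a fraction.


Precision = relevant_retrieved / total_retrieved
= 11 / 67
= 11 / (11 + 56)
= 11/67

11/67


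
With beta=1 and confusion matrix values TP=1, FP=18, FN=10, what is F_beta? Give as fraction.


P = TP/(TP+FP) = 1/19 = 1/19
R = TP/(TP+FN) = 1/11 = 1/11
beta^2 = 1^2 = 1
(1 + beta^2) = 2
Numerator = (1+beta^2)*P*R = 2/209
Denominator = beta^2*P + R = 1/19 + 1/11 = 30/209
F_beta = 1/15

1/15


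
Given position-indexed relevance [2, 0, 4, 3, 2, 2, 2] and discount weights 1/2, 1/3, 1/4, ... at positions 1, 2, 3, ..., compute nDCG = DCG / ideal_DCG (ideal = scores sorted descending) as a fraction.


Position discount weights w_i = 1/(i+1) for i=1..7:
Weights = [1/2, 1/3, 1/4, 1/5, 1/6, 1/7, 1/8]
Actual relevance: [2, 0, 4, 3, 2, 2, 2]
DCG = 2/2 + 0/3 + 4/4 + 3/5 + 2/6 + 2/7 + 2/8 = 1457/420
Ideal relevance (sorted desc): [4, 3, 2, 2, 2, 2, 0]
Ideal DCG = 4/2 + 3/3 + 2/4 + 2/5 + 2/6 + 2/7 + 0/8 = 949/210
nDCG = DCG / ideal_DCG = 1457/420 / 949/210 = 1457/1898

1457/1898


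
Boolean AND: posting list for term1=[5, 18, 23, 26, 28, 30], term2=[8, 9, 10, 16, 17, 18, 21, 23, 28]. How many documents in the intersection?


Boolean AND: find intersection of posting lists
term1 docs: [5, 18, 23, 26, 28, 30]
term2 docs: [8, 9, 10, 16, 17, 18, 21, 23, 28]
Intersection: [18, 23, 28]
|intersection| = 3

3


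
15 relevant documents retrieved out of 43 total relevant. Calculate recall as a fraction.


Recall = retrieved_relevant / total_relevant
= 15 / 43
= 15 / (15 + 28)
= 15/43

15/43


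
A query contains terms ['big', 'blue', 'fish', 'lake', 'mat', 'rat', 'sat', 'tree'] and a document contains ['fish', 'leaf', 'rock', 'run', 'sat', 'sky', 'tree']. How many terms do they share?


Query terms: ['big', 'blue', 'fish', 'lake', 'mat', 'rat', 'sat', 'tree']
Document terms: ['fish', 'leaf', 'rock', 'run', 'sat', 'sky', 'tree']
Common terms: ['fish', 'sat', 'tree']
Overlap count = 3

3


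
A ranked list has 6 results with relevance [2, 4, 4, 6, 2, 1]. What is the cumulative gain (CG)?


Cumulative Gain = sum of relevance scores
Position 1: rel=2, running sum=2
Position 2: rel=4, running sum=6
Position 3: rel=4, running sum=10
Position 4: rel=6, running sum=16
Position 5: rel=2, running sum=18
Position 6: rel=1, running sum=19
CG = 19

19


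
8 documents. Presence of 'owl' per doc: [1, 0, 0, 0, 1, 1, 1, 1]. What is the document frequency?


Checking each document for 'owl':
Doc 1: present
Doc 2: absent
Doc 3: absent
Doc 4: absent
Doc 5: present
Doc 6: present
Doc 7: present
Doc 8: present
df = sum of presences = 1 + 0 + 0 + 0 + 1 + 1 + 1 + 1 = 5

5


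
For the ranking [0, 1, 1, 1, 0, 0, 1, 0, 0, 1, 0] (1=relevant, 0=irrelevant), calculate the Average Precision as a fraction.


Computing P@k for each relevant position:
Position 1: not relevant
Position 2: relevant, P@2 = 1/2 = 1/2
Position 3: relevant, P@3 = 2/3 = 2/3
Position 4: relevant, P@4 = 3/4 = 3/4
Position 5: not relevant
Position 6: not relevant
Position 7: relevant, P@7 = 4/7 = 4/7
Position 8: not relevant
Position 9: not relevant
Position 10: relevant, P@10 = 5/10 = 1/2
Position 11: not relevant
Sum of P@k = 1/2 + 2/3 + 3/4 + 4/7 + 1/2 = 251/84
AP = 251/84 / 5 = 251/420

251/420


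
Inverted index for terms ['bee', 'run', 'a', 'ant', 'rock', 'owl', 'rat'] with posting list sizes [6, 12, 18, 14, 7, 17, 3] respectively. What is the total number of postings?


Summing posting list sizes:
'bee': 6 postings
'run': 12 postings
'a': 18 postings
'ant': 14 postings
'rock': 7 postings
'owl': 17 postings
'rat': 3 postings
Total = 6 + 12 + 18 + 14 + 7 + 17 + 3 = 77

77


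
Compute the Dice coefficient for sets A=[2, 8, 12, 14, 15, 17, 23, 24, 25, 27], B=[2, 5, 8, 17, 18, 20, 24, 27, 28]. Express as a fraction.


A intersect B = [2, 8, 17, 24, 27]
|A intersect B| = 5
|A| = 10, |B| = 9
Dice = 2*5 / (10+9)
= 10 / 19 = 10/19

10/19


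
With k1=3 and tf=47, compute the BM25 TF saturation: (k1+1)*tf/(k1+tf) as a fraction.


BM25 TF component = (k1+1)*tf / (k1+tf)
k1 = 3, tf = 47
Numerator = (3+1)*47 = 188
Denominator = 3 + 47 = 50
= 188/50 = 94/25

94/25


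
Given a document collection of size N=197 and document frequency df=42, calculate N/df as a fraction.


IDF ratio = N / df
= 197 / 42
= 197/42

197/42


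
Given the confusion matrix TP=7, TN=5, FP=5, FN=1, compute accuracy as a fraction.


Accuracy = (TP + TN) / (TP + TN + FP + FN)
TP + TN = 7 + 5 = 12
Total = 7 + 5 + 5 + 1 = 18
Accuracy = 12 / 18 = 2/3

2/3


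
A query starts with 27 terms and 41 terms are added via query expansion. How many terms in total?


Original terms: 27
Expansion terms: 41
Total = 27 + 41 = 68

68


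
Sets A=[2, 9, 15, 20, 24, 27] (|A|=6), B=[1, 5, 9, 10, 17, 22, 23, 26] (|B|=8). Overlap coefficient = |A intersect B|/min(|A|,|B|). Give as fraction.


A intersect B = [9]
|A intersect B| = 1
min(|A|, |B|) = min(6, 8) = 6
Overlap = 1 / 6 = 1/6

1/6


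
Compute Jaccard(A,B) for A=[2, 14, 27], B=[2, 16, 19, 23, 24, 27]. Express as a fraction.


A intersect B = [2, 27]
|A intersect B| = 2
A union B = [2, 14, 16, 19, 23, 24, 27]
|A union B| = 7
Jaccard = 2/7 = 2/7

2/7


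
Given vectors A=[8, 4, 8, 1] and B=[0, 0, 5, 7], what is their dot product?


Dot product = sum of element-wise products
A[0]*B[0] = 8*0 = 0
A[1]*B[1] = 4*0 = 0
A[2]*B[2] = 8*5 = 40
A[3]*B[3] = 1*7 = 7
Sum = 0 + 0 + 40 + 7 = 47

47


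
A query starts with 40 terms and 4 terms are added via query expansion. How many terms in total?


Original terms: 40
Expansion terms: 4
Total = 40 + 4 = 44

44


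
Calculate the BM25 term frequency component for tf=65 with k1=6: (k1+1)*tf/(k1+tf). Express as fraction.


BM25 TF component = (k1+1)*tf / (k1+tf)
k1 = 6, tf = 65
Numerator = (6+1)*65 = 455
Denominator = 6 + 65 = 71
= 455/71 = 455/71

455/71


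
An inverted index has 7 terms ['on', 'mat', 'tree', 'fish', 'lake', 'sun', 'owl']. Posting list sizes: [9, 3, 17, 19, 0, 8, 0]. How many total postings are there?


Summing posting list sizes:
'on': 9 postings
'mat': 3 postings
'tree': 17 postings
'fish': 19 postings
'lake': 0 postings
'sun': 8 postings
'owl': 0 postings
Total = 9 + 3 + 17 + 19 + 0 + 8 + 0 = 56

56


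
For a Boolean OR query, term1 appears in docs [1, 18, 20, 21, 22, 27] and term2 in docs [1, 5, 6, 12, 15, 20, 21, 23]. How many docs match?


Boolean OR: find union of posting lists
term1 docs: [1, 18, 20, 21, 22, 27]
term2 docs: [1, 5, 6, 12, 15, 20, 21, 23]
Union: [1, 5, 6, 12, 15, 18, 20, 21, 22, 23, 27]
|union| = 11

11


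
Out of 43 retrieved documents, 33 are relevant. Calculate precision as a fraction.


Precision = relevant_retrieved / total_retrieved
= 33 / 43
= 33 / (33 + 10)
= 33/43

33/43


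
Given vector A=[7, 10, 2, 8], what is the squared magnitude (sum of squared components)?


|A|^2 = sum of squared components
A[0]^2 = 7^2 = 49
A[1]^2 = 10^2 = 100
A[2]^2 = 2^2 = 4
A[3]^2 = 8^2 = 64
Sum = 49 + 100 + 4 + 64 = 217

217


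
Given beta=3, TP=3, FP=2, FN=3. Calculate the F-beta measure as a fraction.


P = TP/(TP+FP) = 3/5 = 3/5
R = TP/(TP+FN) = 3/6 = 1/2
beta^2 = 3^2 = 9
(1 + beta^2) = 10
Numerator = (1+beta^2)*P*R = 3
Denominator = beta^2*P + R = 27/5 + 1/2 = 59/10
F_beta = 30/59

30/59


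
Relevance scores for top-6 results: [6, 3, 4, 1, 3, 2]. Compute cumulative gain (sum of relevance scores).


Cumulative Gain = sum of relevance scores
Position 1: rel=6, running sum=6
Position 2: rel=3, running sum=9
Position 3: rel=4, running sum=13
Position 4: rel=1, running sum=14
Position 5: rel=3, running sum=17
Position 6: rel=2, running sum=19
CG = 19

19


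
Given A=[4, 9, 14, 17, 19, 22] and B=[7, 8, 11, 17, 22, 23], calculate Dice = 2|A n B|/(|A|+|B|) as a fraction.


A intersect B = [17, 22]
|A intersect B| = 2
|A| = 6, |B| = 6
Dice = 2*2 / (6+6)
= 4 / 12 = 1/3

1/3


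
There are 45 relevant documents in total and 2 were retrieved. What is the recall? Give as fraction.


Recall = retrieved_relevant / total_relevant
= 2 / 45
= 2 / (2 + 43)
= 2/45

2/45


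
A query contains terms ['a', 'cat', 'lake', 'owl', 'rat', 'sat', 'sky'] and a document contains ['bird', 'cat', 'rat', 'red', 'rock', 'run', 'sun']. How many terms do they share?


Query terms: ['a', 'cat', 'lake', 'owl', 'rat', 'sat', 'sky']
Document terms: ['bird', 'cat', 'rat', 'red', 'rock', 'run', 'sun']
Common terms: ['cat', 'rat']
Overlap count = 2

2


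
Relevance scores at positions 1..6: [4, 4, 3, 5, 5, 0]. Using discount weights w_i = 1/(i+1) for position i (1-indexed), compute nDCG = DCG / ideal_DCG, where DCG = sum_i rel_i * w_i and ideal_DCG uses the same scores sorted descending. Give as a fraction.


Position discount weights w_i = 1/(i+1) for i=1..6:
Weights = [1/2, 1/3, 1/4, 1/5, 1/6, 1/7]
Actual relevance: [4, 4, 3, 5, 5, 0]
DCG = 4/2 + 4/3 + 3/4 + 5/5 + 5/6 + 0/7 = 71/12
Ideal relevance (sorted desc): [5, 5, 4, 4, 3, 0]
Ideal DCG = 5/2 + 5/3 + 4/4 + 4/5 + 3/6 + 0/7 = 97/15
nDCG = DCG / ideal_DCG = 71/12 / 97/15 = 355/388

355/388
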